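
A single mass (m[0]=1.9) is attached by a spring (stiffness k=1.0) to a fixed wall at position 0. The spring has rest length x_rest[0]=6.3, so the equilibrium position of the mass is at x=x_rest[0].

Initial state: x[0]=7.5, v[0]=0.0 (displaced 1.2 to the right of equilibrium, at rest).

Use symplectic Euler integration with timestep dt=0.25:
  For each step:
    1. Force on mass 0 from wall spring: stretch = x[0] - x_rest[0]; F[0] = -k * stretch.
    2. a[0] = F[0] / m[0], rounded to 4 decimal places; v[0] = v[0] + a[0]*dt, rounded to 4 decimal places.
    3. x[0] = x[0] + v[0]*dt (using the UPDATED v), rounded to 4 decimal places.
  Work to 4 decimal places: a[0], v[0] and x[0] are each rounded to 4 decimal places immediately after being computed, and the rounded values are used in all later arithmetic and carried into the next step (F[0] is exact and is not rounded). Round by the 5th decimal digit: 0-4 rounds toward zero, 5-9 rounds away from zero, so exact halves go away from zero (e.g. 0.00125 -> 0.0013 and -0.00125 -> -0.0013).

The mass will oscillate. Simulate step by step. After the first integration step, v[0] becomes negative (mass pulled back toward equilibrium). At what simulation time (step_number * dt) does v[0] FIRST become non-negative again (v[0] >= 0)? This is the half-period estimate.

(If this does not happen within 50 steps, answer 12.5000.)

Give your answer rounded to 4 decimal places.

Step 0: x=[7.5000] v=[0.0000]
Step 1: x=[7.4605] v=[-0.1579]
Step 2: x=[7.3829] v=[-0.3106]
Step 3: x=[7.2696] v=[-0.4531]
Step 4: x=[7.1244] v=[-0.5807]
Step 5: x=[6.9521] v=[-0.6892]
Step 6: x=[6.7584] v=[-0.7750]
Step 7: x=[6.5496] v=[-0.8353]
Step 8: x=[6.3326] v=[-0.8682]
Step 9: x=[6.1145] v=[-0.8725]
Step 10: x=[5.9025] v=[-0.8481]
Step 11: x=[5.7036] v=[-0.7958]
Step 12: x=[5.5243] v=[-0.7173]
Step 13: x=[5.3705] v=[-0.6152]
Step 14: x=[5.2473] v=[-0.4929]
Step 15: x=[5.1587] v=[-0.3544]
Step 16: x=[5.1077] v=[-0.2042]
Step 17: x=[5.0959] v=[-0.0473]
Step 18: x=[5.1237] v=[0.1111]
First v>=0 after going negative at step 18, time=4.5000

Answer: 4.5000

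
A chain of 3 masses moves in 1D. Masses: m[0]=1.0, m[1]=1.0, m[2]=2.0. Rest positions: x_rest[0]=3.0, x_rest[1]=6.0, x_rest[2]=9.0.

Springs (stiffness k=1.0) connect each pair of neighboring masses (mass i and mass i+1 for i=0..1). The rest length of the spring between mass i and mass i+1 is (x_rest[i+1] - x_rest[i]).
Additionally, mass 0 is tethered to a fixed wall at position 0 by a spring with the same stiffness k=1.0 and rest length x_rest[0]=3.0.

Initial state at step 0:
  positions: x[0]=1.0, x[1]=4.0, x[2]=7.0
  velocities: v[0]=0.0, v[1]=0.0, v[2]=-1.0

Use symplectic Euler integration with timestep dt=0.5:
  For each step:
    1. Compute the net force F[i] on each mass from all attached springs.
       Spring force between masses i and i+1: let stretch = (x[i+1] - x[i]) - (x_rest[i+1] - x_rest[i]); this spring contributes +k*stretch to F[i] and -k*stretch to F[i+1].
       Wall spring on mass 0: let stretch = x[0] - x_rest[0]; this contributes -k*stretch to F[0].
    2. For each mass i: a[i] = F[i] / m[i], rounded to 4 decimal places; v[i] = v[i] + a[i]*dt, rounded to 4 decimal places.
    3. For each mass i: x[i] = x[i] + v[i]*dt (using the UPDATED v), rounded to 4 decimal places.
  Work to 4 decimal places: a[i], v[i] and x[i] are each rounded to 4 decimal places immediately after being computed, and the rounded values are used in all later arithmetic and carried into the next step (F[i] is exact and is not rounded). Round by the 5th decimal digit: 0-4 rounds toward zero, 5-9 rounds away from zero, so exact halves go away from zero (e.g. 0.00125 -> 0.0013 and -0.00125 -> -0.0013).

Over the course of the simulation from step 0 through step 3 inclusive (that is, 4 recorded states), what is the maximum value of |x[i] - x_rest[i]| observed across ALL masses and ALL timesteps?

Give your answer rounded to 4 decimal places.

Answer: 3.2578

Derivation:
Step 0: x=[1.0000 4.0000 7.0000] v=[0.0000 0.0000 -1.0000]
Step 1: x=[1.5000 4.0000 6.5000] v=[1.0000 0.0000 -1.0000]
Step 2: x=[2.2500 4.0000 6.0625] v=[1.5000 0.0000 -0.8750]
Step 3: x=[2.8750 4.0782 5.7422] v=[1.2500 0.1563 -0.6406]
Max displacement = 3.2578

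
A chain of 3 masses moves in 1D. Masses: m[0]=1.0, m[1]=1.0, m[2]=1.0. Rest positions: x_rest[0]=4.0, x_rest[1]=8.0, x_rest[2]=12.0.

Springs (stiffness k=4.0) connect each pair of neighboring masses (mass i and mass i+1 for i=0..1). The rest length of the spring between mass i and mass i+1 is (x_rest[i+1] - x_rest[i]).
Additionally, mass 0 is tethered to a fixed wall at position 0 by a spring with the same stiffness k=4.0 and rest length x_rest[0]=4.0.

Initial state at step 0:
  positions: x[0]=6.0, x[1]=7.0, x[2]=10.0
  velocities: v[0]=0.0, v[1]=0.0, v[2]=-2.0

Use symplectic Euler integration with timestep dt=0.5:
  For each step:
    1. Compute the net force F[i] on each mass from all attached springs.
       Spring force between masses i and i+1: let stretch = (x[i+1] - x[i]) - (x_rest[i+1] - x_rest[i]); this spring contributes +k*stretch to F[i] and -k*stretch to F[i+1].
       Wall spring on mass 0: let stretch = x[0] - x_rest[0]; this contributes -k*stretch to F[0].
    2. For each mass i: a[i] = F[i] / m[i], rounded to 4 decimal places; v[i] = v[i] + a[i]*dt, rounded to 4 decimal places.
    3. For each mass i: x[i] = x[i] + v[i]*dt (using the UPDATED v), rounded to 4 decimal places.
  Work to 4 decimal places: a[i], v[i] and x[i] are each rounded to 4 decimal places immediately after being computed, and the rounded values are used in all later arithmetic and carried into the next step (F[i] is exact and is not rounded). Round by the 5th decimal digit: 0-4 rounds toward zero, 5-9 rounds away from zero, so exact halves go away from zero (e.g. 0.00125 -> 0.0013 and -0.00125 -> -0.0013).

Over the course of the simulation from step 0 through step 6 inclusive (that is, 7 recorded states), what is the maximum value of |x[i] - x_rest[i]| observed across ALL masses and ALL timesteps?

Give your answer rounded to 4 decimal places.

Step 0: x=[6.0000 7.0000 10.0000] v=[0.0000 0.0000 -2.0000]
Step 1: x=[1.0000 9.0000 10.0000] v=[-10.0000 4.0000 0.0000]
Step 2: x=[3.0000 4.0000 13.0000] v=[4.0000 -10.0000 6.0000]
Step 3: x=[3.0000 7.0000 11.0000] v=[0.0000 6.0000 -4.0000]
Step 4: x=[4.0000 10.0000 9.0000] v=[2.0000 6.0000 -4.0000]
Step 5: x=[7.0000 6.0000 12.0000] v=[6.0000 -8.0000 6.0000]
Step 6: x=[2.0000 9.0000 13.0000] v=[-10.0000 6.0000 2.0000]
Max displacement = 4.0000

Answer: 4.0000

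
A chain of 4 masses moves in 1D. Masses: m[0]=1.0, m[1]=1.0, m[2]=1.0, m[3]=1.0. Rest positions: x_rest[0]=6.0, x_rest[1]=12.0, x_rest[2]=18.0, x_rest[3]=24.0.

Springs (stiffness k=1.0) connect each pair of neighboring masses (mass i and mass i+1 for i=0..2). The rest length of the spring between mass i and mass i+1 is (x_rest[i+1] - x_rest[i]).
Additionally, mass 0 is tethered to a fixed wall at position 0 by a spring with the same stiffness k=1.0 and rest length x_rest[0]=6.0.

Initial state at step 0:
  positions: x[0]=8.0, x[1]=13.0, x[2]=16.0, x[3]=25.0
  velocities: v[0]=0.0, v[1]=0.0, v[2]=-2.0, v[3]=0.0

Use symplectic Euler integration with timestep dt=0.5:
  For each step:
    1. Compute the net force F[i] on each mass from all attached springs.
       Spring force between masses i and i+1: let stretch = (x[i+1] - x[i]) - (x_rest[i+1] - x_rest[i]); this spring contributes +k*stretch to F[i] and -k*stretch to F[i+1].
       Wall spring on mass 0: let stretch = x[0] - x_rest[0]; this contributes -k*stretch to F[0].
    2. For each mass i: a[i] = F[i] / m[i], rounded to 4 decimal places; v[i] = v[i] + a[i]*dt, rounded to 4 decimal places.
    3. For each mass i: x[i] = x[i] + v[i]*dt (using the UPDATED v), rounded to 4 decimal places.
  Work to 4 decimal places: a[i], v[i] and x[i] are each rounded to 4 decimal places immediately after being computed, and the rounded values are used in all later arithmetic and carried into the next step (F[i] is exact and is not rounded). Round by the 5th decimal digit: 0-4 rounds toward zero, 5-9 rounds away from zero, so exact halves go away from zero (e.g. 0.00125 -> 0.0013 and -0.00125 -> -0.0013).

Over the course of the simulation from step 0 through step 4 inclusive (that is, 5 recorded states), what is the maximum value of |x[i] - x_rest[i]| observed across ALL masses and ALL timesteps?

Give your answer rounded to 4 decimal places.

Answer: 2.2383

Derivation:
Step 0: x=[8.0000 13.0000 16.0000 25.0000] v=[0.0000 0.0000 -2.0000 0.0000]
Step 1: x=[7.2500 12.5000 16.5000 24.2500] v=[-1.5000 -1.0000 1.0000 -1.5000]
Step 2: x=[6.0000 11.6875 17.9375 23.0625] v=[-2.5000 -1.6250 2.8750 -2.3750]
Step 3: x=[4.6719 11.0156 19.0938 22.0938] v=[-2.6563 -1.3438 2.3125 -1.9375]
Step 4: x=[3.7617 10.7773 18.9805 21.8751] v=[-1.8204 -0.4766 -0.2266 -0.4375]
Max displacement = 2.2383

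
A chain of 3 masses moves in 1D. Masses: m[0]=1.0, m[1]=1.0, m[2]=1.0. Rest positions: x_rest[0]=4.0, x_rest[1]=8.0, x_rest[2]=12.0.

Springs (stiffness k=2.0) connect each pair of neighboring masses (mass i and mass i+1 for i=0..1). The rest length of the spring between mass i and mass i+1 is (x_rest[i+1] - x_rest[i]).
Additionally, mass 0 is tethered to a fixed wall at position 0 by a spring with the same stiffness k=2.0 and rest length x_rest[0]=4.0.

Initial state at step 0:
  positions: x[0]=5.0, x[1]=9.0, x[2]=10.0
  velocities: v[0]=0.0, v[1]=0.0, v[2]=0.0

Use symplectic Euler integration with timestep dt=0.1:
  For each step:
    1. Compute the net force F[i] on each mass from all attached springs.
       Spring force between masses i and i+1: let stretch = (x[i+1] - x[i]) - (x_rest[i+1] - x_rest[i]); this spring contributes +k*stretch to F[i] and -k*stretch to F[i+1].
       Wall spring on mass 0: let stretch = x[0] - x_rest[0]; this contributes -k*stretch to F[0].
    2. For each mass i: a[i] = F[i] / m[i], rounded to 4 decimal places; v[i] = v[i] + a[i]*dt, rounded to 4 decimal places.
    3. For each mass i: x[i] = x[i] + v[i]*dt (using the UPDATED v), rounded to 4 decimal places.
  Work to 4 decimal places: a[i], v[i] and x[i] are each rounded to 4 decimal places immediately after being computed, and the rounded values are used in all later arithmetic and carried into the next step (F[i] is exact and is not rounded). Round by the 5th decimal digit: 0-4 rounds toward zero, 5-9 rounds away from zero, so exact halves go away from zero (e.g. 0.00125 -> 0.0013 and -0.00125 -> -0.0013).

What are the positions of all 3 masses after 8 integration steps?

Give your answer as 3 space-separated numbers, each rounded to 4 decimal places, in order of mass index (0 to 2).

Step 0: x=[5.0000 9.0000 10.0000] v=[0.0000 0.0000 0.0000]
Step 1: x=[4.9800 8.9400 10.0600] v=[-0.2000 -0.6000 0.6000]
Step 2: x=[4.9396 8.8232 10.1776] v=[-0.4040 -1.1680 1.1760]
Step 3: x=[4.8781 8.6558 10.3481] v=[-0.6152 -1.6738 1.7051]
Step 4: x=[4.7946 8.4467 10.5648] v=[-0.8353 -2.0909 2.1666]
Step 5: x=[4.6882 8.2069 10.8191] v=[-1.0638 -2.3977 2.5430]
Step 6: x=[4.5584 7.9490 11.1012] v=[-1.2977 -2.5790 2.8206]
Step 7: x=[4.4053 7.6863 11.4002] v=[-1.5313 -2.6267 2.9902]
Step 8: x=[4.2297 7.4323 11.7049] v=[-1.7562 -2.5401 3.0474]

Answer: 4.2297 7.4323 11.7049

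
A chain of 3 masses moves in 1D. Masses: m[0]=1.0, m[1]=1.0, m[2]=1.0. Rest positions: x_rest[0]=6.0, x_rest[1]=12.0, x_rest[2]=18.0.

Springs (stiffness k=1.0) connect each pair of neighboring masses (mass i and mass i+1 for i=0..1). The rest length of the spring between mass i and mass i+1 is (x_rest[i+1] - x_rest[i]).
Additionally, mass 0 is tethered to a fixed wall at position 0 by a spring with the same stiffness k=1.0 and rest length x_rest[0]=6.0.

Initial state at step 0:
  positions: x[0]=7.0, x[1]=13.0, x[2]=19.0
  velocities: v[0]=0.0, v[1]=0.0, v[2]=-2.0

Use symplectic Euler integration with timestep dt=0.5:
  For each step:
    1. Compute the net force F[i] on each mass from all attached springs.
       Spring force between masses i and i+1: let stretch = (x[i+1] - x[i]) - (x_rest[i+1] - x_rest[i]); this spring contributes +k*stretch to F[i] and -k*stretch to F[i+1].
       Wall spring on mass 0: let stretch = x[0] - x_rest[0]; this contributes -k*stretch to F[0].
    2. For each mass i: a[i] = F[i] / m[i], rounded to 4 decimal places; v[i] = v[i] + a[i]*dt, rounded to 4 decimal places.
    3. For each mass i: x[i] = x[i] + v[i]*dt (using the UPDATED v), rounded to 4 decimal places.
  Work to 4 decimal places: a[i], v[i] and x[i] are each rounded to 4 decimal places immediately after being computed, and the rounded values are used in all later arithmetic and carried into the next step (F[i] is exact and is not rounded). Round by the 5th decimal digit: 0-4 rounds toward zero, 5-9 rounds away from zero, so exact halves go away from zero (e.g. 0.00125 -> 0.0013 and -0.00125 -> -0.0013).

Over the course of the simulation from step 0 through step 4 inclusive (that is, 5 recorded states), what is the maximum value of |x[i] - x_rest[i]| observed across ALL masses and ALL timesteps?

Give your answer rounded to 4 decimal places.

Answer: 1.2617

Derivation:
Step 0: x=[7.0000 13.0000 19.0000] v=[0.0000 0.0000 -2.0000]
Step 1: x=[6.7500 13.0000 18.0000] v=[-0.5000 0.0000 -2.0000]
Step 2: x=[6.3750 12.6875 17.2500] v=[-0.7500 -0.6250 -1.5000]
Step 3: x=[5.9844 11.9375 16.8594] v=[-0.7813 -1.5000 -0.7813]
Step 4: x=[5.5859 10.9297 16.7383] v=[-0.7970 -2.0156 -0.2423]
Max displacement = 1.2617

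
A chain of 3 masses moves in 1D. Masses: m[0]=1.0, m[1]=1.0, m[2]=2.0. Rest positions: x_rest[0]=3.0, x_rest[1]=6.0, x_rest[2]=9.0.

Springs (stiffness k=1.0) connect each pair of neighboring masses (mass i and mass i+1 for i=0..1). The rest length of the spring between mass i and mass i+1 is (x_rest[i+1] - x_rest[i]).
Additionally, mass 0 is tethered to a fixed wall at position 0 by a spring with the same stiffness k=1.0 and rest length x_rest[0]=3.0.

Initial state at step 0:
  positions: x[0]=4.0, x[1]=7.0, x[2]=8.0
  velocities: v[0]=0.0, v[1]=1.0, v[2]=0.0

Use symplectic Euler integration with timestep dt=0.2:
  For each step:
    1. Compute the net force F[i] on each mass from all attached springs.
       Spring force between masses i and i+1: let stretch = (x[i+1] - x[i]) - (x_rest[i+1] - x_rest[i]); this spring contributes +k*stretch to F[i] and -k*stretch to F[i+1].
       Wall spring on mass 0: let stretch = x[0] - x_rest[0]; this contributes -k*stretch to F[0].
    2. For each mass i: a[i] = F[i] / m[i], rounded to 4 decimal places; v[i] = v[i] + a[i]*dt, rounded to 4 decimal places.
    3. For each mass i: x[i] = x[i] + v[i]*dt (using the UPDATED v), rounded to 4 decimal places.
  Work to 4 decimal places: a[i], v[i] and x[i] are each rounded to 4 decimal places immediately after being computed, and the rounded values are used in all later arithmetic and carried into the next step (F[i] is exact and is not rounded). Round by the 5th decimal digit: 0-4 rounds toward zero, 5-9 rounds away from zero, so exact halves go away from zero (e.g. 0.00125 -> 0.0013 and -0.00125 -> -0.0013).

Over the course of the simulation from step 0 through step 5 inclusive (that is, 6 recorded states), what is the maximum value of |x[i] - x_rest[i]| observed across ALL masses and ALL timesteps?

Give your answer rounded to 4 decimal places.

Answer: 1.1504

Derivation:
Step 0: x=[4.0000 7.0000 8.0000] v=[0.0000 1.0000 0.0000]
Step 1: x=[3.9600 7.1200 8.0400] v=[-0.2000 0.6000 0.2000]
Step 2: x=[3.8880 7.1504 8.1216] v=[-0.3600 0.1520 0.4080]
Step 3: x=[3.7910 7.0892 8.2438] v=[-0.4851 -0.3062 0.6109]
Step 4: x=[3.6743 6.9422 8.4029] v=[-0.5837 -0.7349 0.7954]
Step 5: x=[3.5413 6.7229 8.5928] v=[-0.6650 -1.0963 0.9493]
Max displacement = 1.1504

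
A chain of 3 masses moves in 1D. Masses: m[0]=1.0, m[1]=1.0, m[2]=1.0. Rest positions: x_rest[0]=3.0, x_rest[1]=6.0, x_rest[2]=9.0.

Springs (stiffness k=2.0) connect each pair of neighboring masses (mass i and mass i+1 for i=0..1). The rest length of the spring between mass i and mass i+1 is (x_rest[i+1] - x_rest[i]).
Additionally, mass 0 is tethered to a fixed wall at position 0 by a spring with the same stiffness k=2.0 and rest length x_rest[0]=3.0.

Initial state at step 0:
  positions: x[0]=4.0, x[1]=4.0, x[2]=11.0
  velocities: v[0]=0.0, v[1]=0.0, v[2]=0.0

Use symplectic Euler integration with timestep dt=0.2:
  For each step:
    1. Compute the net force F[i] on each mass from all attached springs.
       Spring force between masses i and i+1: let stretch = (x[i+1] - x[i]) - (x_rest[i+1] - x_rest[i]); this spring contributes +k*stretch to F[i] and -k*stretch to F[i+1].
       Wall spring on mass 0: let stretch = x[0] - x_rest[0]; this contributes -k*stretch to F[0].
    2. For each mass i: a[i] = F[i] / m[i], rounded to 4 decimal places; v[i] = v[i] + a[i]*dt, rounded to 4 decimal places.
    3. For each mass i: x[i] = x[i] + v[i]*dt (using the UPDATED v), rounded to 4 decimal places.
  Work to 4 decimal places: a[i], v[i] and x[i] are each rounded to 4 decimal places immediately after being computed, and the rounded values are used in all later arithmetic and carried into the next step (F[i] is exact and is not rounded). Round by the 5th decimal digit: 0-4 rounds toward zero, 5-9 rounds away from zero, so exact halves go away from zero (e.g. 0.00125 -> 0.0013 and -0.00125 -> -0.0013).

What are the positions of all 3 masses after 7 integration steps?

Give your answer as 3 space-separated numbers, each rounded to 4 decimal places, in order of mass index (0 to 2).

Answer: 2.6032 8.0943 7.9909

Derivation:
Step 0: x=[4.0000 4.0000 11.0000] v=[0.0000 0.0000 0.0000]
Step 1: x=[3.6800 4.5600 10.6800] v=[-1.6000 2.8000 -1.6000]
Step 2: x=[3.1360 5.5392 10.1104] v=[-2.7200 4.8960 -2.8480]
Step 3: x=[2.5334 6.6918 9.4151] v=[-3.0131 5.7632 -3.4765]
Step 4: x=[2.0608 7.7296 8.7419] v=[-2.3631 5.1892 -3.3658]
Step 5: x=[1.8768 8.3949 8.2278] v=[-0.9199 3.3266 -2.5707]
Step 6: x=[2.0641 8.5254 7.9670] v=[0.9366 0.6525 -1.3039]
Step 7: x=[2.6032 8.0943 7.9909] v=[2.6955 -2.1554 0.1195]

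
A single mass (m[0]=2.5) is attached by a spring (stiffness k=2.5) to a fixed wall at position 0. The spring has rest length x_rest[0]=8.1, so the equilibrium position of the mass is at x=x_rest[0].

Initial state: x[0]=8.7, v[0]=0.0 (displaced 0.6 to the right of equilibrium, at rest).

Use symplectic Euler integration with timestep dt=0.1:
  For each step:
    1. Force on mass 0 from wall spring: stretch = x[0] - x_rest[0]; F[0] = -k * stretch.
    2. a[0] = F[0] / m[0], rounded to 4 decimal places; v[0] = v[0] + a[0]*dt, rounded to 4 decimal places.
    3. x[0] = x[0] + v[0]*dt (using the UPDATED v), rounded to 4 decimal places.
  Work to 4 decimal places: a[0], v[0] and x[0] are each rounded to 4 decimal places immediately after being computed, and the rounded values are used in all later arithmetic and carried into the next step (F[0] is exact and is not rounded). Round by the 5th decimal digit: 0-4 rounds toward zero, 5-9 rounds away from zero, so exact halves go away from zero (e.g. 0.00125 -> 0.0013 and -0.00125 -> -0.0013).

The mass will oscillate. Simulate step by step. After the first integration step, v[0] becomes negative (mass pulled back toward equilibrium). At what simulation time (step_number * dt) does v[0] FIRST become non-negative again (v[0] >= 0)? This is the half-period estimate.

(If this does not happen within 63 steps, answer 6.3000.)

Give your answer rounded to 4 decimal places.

Step 0: x=[8.7000] v=[0.0000]
Step 1: x=[8.6940] v=[-0.0600]
Step 2: x=[8.6821] v=[-0.1194]
Step 3: x=[8.6643] v=[-0.1776]
Step 4: x=[8.6409] v=[-0.2340]
Step 5: x=[8.6121] v=[-0.2881]
Step 6: x=[8.5782] v=[-0.3393]
Step 7: x=[8.5395] v=[-0.3871]
Step 8: x=[8.4964] v=[-0.4311]
Step 9: x=[8.4493] v=[-0.4707]
Step 10: x=[8.3987] v=[-0.5056]
Step 11: x=[8.3452] v=[-0.5355]
Step 12: x=[8.2892] v=[-0.5600]
Step 13: x=[8.2313] v=[-0.5789]
Step 14: x=[8.1721] v=[-0.5920]
Step 15: x=[8.1122] v=[-0.5992]
Step 16: x=[8.0522] v=[-0.6004]
Step 17: x=[7.9926] v=[-0.5956]
Step 18: x=[7.9341] v=[-0.5849]
Step 19: x=[7.8773] v=[-0.5683]
Step 20: x=[7.8227] v=[-0.5460]
Step 21: x=[7.7709] v=[-0.5183]
Step 22: x=[7.7224] v=[-0.4854]
Step 23: x=[7.6776] v=[-0.4476]
Step 24: x=[7.6371] v=[-0.4054]
Step 25: x=[7.6012] v=[-0.3591]
Step 26: x=[7.5703] v=[-0.3092]
Step 27: x=[7.5447] v=[-0.2562]
Step 28: x=[7.5246] v=[-0.2007]
Step 29: x=[7.5103] v=[-0.1432]
Step 30: x=[7.5019] v=[-0.0842]
Step 31: x=[7.4995] v=[-0.0244]
Step 32: x=[7.5031] v=[0.0357]
First v>=0 after going negative at step 32, time=3.2000

Answer: 3.2000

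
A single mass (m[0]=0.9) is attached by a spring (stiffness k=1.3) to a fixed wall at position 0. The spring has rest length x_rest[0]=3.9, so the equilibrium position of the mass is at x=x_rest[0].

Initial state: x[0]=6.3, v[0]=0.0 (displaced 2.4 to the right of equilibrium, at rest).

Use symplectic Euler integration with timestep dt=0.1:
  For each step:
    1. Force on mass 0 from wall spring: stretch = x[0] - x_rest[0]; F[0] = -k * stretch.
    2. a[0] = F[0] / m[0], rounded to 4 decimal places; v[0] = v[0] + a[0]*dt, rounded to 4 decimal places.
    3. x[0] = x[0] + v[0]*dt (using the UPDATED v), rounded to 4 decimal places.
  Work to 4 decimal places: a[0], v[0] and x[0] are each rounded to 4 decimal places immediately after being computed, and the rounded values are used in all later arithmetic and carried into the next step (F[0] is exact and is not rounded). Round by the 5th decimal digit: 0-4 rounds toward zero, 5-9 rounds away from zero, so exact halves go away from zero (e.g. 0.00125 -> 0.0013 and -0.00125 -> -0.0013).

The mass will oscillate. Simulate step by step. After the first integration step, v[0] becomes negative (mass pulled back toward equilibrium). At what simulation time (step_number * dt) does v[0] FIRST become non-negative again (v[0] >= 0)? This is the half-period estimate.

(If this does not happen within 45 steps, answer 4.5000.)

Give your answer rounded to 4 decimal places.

Answer: 2.7000

Derivation:
Step 0: x=[6.3000] v=[0.0000]
Step 1: x=[6.2653] v=[-0.3467]
Step 2: x=[6.1965] v=[-0.6884]
Step 3: x=[6.0945] v=[-1.0201]
Step 4: x=[5.9608] v=[-1.3371]
Step 5: x=[5.7973] v=[-1.6348]
Step 6: x=[5.6064] v=[-1.9089]
Step 7: x=[5.3909] v=[-2.1554]
Step 8: x=[5.1538] v=[-2.3708]
Step 9: x=[4.8986] v=[-2.5519]
Step 10: x=[4.6290] v=[-2.6961]
Step 11: x=[4.3489] v=[-2.8014]
Step 12: x=[4.0623] v=[-2.8662]
Step 13: x=[3.7733] v=[-2.8896]
Step 14: x=[3.4862] v=[-2.8713]
Step 15: x=[3.2051] v=[-2.8115]
Step 16: x=[2.9340] v=[-2.7111]
Step 17: x=[2.6768] v=[-2.5716]
Step 18: x=[2.4373] v=[-2.3949]
Step 19: x=[2.2189] v=[-2.1836]
Step 20: x=[2.0248] v=[-1.9408]
Step 21: x=[1.8578] v=[-1.6699]
Step 22: x=[1.7203] v=[-1.3749]
Step 23: x=[1.6143] v=[-1.0601]
Step 24: x=[1.5413] v=[-0.7299]
Step 25: x=[1.5024] v=[-0.3892]
Step 26: x=[1.4981] v=[-0.0429]
Step 27: x=[1.5285] v=[0.3040]
First v>=0 after going negative at step 27, time=2.7000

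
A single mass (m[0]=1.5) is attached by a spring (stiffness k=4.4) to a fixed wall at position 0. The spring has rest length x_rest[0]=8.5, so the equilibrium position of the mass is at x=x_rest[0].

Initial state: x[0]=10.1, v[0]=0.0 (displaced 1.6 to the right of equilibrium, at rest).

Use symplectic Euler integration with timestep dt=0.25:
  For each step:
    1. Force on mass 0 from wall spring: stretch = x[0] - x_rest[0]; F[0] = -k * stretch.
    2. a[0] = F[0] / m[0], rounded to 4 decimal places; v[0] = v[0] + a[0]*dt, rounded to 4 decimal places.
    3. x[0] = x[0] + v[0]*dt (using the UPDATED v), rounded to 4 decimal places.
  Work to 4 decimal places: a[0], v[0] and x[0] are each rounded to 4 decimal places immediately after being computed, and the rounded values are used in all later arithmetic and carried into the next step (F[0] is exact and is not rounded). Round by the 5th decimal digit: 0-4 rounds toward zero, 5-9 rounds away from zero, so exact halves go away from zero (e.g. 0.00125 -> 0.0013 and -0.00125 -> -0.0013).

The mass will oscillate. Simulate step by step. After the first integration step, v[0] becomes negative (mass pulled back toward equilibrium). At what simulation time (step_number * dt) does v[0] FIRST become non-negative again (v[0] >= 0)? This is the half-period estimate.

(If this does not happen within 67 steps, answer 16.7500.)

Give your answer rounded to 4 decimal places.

Answer: 2.0000

Derivation:
Step 0: x=[10.1000] v=[0.0000]
Step 1: x=[9.8067] v=[-1.1733]
Step 2: x=[9.2738] v=[-2.1316]
Step 3: x=[8.5990] v=[-2.6991]
Step 4: x=[7.9061] v=[-2.7717]
Step 5: x=[7.3221] v=[-2.3362]
Step 6: x=[6.9540] v=[-1.4724]
Step 7: x=[6.8693] v=[-0.3387]
Step 8: x=[7.0836] v=[0.8572]
First v>=0 after going negative at step 8, time=2.0000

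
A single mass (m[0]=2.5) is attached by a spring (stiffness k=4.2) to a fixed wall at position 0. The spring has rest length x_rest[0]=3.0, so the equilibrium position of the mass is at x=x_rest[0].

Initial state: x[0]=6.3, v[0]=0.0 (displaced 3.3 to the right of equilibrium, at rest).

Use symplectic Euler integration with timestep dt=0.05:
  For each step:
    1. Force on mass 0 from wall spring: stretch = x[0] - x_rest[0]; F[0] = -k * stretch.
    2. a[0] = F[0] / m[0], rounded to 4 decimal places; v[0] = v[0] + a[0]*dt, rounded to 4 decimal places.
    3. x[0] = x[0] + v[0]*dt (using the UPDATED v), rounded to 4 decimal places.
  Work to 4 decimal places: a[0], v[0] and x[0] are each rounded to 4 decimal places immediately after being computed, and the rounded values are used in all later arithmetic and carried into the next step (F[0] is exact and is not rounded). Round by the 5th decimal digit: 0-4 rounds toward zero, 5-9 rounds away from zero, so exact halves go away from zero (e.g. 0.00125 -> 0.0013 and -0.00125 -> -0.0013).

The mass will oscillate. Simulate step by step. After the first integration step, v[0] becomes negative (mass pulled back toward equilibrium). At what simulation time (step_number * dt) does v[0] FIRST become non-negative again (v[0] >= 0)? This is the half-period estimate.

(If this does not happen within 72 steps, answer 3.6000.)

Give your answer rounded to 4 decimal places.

Step 0: x=[6.3000] v=[0.0000]
Step 1: x=[6.2861] v=[-0.2772]
Step 2: x=[6.2584] v=[-0.5532]
Step 3: x=[6.2171] v=[-0.8269]
Step 4: x=[6.1622] v=[-1.0971]
Step 5: x=[6.0941] v=[-1.3627]
Step 6: x=[6.0130] v=[-1.6226]
Step 7: x=[5.9192] v=[-1.8757]
Step 8: x=[5.8132] v=[-2.1209]
Step 9: x=[5.6953] v=[-2.3572]
Step 10: x=[5.5661] v=[-2.5836]
Step 11: x=[5.4261] v=[-2.7992]
Step 12: x=[5.2760] v=[-3.0030]
Step 13: x=[5.1163] v=[-3.1942]
Step 14: x=[4.9477] v=[-3.3720]
Step 15: x=[4.7709] v=[-3.5356]
Step 16: x=[4.5867] v=[-3.6844]
Step 17: x=[4.3958] v=[-3.8177]
Step 18: x=[4.1991] v=[-3.9349]
Step 19: x=[3.9973] v=[-4.0356]
Step 20: x=[3.7913] v=[-4.1194]
Step 21: x=[3.5820] v=[-4.1859]
Step 22: x=[3.3703] v=[-4.2348]
Step 23: x=[3.1570] v=[-4.2659]
Step 24: x=[2.9430] v=[-4.2791]
Step 25: x=[2.7293] v=[-4.2743]
Step 26: x=[2.5167] v=[-4.2516]
Step 27: x=[2.3062] v=[-4.2110]
Step 28: x=[2.0986] v=[-4.1527]
Step 29: x=[1.8948] v=[-4.0770]
Step 30: x=[1.6956] v=[-3.9842]
Step 31: x=[1.5019] v=[-3.8746]
Step 32: x=[1.3145] v=[-3.7488]
Step 33: x=[1.1341] v=[-3.6072]
Step 34: x=[0.9616] v=[-3.4505]
Step 35: x=[0.7976] v=[-3.2793]
Step 36: x=[0.6429] v=[-3.0943]
Step 37: x=[0.4981] v=[-2.8963]
Step 38: x=[0.3638] v=[-2.6861]
Step 39: x=[0.2406] v=[-2.4647]
Step 40: x=[0.1290] v=[-2.2329]
Step 41: x=[0.0294] v=[-1.9917]
Step 42: x=[-0.0577] v=[-1.7422]
Step 43: x=[-0.1320] v=[-1.4854]
Step 44: x=[-0.1931] v=[-1.2223]
Step 45: x=[-0.2408] v=[-0.9541]
Step 46: x=[-0.2749] v=[-0.6819]
Step 47: x=[-0.2952] v=[-0.4068]
Step 48: x=[-0.3017] v=[-0.1300]
Step 49: x=[-0.2943] v=[0.1473]
First v>=0 after going negative at step 49, time=2.4500

Answer: 2.4500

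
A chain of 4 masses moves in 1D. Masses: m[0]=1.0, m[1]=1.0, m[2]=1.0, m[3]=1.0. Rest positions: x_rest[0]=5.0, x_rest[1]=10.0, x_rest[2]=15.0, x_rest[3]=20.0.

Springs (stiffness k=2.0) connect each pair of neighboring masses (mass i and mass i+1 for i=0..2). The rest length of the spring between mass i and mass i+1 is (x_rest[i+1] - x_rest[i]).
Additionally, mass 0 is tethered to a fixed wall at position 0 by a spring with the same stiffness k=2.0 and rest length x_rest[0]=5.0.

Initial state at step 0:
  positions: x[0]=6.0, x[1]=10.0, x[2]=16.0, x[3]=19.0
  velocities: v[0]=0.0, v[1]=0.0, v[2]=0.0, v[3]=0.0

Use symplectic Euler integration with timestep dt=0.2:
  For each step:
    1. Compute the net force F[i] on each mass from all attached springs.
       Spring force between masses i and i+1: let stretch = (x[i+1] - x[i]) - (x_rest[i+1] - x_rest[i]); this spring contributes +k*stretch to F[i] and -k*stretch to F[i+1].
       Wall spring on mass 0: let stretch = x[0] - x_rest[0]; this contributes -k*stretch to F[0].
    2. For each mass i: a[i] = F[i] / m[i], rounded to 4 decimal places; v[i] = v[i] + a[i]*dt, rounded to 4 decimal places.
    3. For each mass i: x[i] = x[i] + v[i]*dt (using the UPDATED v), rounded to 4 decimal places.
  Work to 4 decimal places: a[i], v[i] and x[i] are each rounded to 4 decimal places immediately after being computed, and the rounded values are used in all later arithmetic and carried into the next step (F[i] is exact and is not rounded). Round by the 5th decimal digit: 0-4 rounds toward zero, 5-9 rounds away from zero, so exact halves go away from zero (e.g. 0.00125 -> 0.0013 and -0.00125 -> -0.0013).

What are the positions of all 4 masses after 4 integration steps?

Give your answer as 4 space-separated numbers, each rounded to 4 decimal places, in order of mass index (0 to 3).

Answer: 4.9038 10.8528 14.4430 20.1718

Derivation:
Step 0: x=[6.0000 10.0000 16.0000 19.0000] v=[0.0000 0.0000 0.0000 0.0000]
Step 1: x=[5.8400 10.1600 15.7600 19.1600] v=[-0.8000 0.8000 -1.2000 0.8000]
Step 2: x=[5.5584 10.4224 15.3440 19.4480] v=[-1.4080 1.3120 -2.0800 1.4400]
Step 3: x=[5.2212 10.6894 14.8626 19.8077] v=[-1.6858 1.3350 -2.4070 1.7984]
Step 4: x=[4.9038 10.8528 14.4430 20.1718] v=[-1.5870 0.8170 -2.0982 1.8204]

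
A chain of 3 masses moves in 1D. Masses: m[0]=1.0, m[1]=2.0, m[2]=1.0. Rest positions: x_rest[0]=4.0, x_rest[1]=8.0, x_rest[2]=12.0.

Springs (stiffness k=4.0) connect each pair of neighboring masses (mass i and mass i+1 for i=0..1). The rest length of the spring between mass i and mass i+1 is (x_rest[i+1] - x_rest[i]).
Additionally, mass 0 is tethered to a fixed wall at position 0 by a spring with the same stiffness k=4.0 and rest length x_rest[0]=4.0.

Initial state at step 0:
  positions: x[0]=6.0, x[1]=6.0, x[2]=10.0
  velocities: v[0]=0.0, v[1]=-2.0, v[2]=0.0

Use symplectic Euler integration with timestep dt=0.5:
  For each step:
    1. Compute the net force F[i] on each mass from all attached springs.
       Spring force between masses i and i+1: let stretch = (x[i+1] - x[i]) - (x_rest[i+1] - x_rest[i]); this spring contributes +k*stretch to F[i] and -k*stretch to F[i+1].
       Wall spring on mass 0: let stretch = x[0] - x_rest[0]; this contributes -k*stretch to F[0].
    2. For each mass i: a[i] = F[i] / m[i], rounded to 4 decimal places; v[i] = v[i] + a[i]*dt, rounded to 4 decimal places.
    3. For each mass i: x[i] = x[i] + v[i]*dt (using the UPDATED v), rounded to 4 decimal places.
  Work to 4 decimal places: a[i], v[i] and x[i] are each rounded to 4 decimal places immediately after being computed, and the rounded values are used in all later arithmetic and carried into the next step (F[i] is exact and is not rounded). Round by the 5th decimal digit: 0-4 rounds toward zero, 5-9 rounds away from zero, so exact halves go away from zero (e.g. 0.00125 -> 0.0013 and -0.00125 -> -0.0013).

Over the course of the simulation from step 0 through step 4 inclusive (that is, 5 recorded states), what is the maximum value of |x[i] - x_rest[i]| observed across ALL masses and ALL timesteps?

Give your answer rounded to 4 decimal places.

Answer: 4.0000

Derivation:
Step 0: x=[6.0000 6.0000 10.0000] v=[0.0000 -2.0000 0.0000]
Step 1: x=[0.0000 7.0000 10.0000] v=[-12.0000 2.0000 0.0000]
Step 2: x=[1.0000 6.0000 11.0000] v=[2.0000 -2.0000 2.0000]
Step 3: x=[6.0000 5.0000 11.0000] v=[10.0000 -2.0000 0.0000]
Step 4: x=[4.0000 7.5000 9.0000] v=[-4.0000 5.0000 -4.0000]
Max displacement = 4.0000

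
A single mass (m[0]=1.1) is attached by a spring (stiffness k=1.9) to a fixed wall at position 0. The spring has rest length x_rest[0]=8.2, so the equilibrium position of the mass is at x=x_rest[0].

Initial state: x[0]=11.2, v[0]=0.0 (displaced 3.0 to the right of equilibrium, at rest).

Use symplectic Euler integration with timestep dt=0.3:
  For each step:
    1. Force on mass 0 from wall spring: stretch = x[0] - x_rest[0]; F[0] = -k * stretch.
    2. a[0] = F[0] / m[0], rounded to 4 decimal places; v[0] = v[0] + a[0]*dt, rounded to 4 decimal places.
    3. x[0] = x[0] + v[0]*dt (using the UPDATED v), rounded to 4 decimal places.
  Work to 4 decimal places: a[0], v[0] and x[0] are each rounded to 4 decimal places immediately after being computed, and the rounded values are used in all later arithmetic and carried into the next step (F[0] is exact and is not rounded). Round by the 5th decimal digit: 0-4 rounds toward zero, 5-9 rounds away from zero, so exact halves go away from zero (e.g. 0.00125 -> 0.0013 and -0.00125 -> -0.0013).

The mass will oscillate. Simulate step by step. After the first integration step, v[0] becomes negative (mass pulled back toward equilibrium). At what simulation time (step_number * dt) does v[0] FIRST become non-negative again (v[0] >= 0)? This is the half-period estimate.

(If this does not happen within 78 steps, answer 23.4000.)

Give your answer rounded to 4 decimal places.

Answer: 2.4000

Derivation:
Step 0: x=[11.2000] v=[0.0000]
Step 1: x=[10.7337] v=[-1.5545]
Step 2: x=[9.8735] v=[-2.8674]
Step 3: x=[8.7531] v=[-3.7346]
Step 4: x=[7.5467] v=[-4.0212]
Step 5: x=[6.4419] v=[-3.6827]
Step 6: x=[5.6104] v=[-2.7717]
Step 7: x=[5.1815] v=[-1.4298]
Step 8: x=[5.2218] v=[0.1343]
First v>=0 after going negative at step 8, time=2.4000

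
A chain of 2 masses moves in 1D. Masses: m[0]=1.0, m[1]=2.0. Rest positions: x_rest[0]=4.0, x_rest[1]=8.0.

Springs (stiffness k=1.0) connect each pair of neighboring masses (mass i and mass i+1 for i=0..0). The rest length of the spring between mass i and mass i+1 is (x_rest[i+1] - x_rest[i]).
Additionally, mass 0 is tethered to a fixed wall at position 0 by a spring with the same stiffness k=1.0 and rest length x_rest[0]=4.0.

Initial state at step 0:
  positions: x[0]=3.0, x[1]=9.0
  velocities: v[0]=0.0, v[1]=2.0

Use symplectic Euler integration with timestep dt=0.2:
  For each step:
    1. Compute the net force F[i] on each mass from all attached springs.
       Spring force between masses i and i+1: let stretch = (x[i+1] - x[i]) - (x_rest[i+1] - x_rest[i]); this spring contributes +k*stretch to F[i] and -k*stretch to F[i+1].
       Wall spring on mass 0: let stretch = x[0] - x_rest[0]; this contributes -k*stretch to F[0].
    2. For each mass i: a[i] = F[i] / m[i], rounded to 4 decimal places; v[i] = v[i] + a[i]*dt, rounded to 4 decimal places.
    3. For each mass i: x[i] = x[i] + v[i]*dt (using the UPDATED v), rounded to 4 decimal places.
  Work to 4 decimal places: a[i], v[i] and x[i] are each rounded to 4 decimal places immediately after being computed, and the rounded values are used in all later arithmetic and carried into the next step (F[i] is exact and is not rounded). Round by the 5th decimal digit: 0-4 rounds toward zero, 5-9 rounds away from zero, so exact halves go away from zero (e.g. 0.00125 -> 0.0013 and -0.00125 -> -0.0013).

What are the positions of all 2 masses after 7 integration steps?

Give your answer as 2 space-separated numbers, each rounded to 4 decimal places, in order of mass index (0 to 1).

Step 0: x=[3.0000 9.0000] v=[0.0000 2.0000]
Step 1: x=[3.1200 9.3600] v=[0.6000 1.8000]
Step 2: x=[3.3648 9.6752] v=[1.2240 1.5760]
Step 3: x=[3.7274 9.9442] v=[1.8131 1.3450]
Step 4: x=[4.1896 10.1689] v=[2.3110 1.1233]
Step 5: x=[4.7234 10.3540] v=[2.6689 0.9254]
Step 6: x=[5.2935 10.5065] v=[2.8503 0.7623]
Step 7: x=[5.8603 10.6347] v=[2.8342 0.6410]

Answer: 5.8603 10.6347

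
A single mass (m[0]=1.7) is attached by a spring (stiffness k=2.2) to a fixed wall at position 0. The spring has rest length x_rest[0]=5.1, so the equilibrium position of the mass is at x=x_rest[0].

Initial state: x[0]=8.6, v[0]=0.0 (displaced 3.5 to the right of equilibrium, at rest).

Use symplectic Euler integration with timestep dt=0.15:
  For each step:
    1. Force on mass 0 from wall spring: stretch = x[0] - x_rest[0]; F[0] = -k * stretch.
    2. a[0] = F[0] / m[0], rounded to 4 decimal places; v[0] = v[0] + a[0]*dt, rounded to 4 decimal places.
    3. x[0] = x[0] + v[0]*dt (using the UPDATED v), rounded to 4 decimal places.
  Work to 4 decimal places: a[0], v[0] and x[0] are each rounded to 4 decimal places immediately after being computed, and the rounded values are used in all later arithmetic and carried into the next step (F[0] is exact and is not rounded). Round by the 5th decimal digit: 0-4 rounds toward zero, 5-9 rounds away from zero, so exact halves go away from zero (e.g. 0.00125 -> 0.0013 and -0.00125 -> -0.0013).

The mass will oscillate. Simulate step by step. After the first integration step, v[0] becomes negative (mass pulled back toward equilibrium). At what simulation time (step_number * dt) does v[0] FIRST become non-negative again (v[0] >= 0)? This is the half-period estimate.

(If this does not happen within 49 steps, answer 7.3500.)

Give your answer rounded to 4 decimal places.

Answer: 2.8500

Derivation:
Step 0: x=[8.6000] v=[0.0000]
Step 1: x=[8.4981] v=[-0.6794]
Step 2: x=[8.2973] v=[-1.3390]
Step 3: x=[8.0033] v=[-1.9597]
Step 4: x=[7.6248] v=[-2.5233]
Step 5: x=[7.1728] v=[-3.0134]
Step 6: x=[6.6604] v=[-3.4158]
Step 7: x=[6.1026] v=[-3.7187]
Step 8: x=[5.5156] v=[-3.9133]
Step 9: x=[4.9165] v=[-3.9940]
Step 10: x=[4.3227] v=[-3.9584]
Step 11: x=[3.7516] v=[-3.8075]
Step 12: x=[3.2197] v=[-3.5458]
Step 13: x=[2.7426] v=[-3.1808]
Step 14: x=[2.3341] v=[-2.7232]
Step 15: x=[2.0062] v=[-2.1863]
Step 16: x=[1.7683] v=[-1.5857]
Step 17: x=[1.6275] v=[-0.9390]
Step 18: x=[1.5878] v=[-0.2649]
Step 19: x=[1.6503] v=[0.4169]
First v>=0 after going negative at step 19, time=2.8500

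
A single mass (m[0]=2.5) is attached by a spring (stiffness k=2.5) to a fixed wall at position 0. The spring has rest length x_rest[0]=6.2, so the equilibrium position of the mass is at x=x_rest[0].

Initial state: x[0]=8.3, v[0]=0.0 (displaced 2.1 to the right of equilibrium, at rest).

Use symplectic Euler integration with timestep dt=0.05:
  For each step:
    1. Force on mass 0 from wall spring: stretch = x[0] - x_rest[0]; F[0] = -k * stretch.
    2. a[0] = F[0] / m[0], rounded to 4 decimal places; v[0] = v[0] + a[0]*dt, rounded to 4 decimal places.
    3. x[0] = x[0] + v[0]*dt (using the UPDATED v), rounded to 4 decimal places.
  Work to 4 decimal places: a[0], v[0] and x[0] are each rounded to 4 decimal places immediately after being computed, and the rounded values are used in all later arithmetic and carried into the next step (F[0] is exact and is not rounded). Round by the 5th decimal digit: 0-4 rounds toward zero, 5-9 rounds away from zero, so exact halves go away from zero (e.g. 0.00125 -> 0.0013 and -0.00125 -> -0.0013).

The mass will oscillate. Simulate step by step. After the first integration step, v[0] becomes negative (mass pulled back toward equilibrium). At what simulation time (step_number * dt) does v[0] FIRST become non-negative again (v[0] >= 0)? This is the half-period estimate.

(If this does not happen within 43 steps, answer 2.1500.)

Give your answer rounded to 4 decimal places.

Step 0: x=[8.3000] v=[0.0000]
Step 1: x=[8.2948] v=[-0.1050]
Step 2: x=[8.2843] v=[-0.2097]
Step 3: x=[8.2686] v=[-0.3139]
Step 4: x=[8.2477] v=[-0.4173]
Step 5: x=[8.2217] v=[-0.5197]
Step 6: x=[8.1907] v=[-0.6208]
Step 7: x=[8.1547] v=[-0.7203]
Step 8: x=[8.1138] v=[-0.8180]
Step 9: x=[8.0681] v=[-0.9137]
Step 10: x=[8.0177] v=[-1.0071]
Step 11: x=[7.9628] v=[-1.0980]
Step 12: x=[7.9035] v=[-1.1861]
Step 13: x=[7.8399] v=[-1.2713]
Step 14: x=[7.7722] v=[-1.3533]
Step 15: x=[7.7006] v=[-1.4319]
Step 16: x=[7.6253] v=[-1.5069]
Step 17: x=[7.5464] v=[-1.5782]
Step 18: x=[7.4641] v=[-1.6455]
Step 19: x=[7.3787] v=[-1.7087]
Step 20: x=[7.2903] v=[-1.7676]
Step 21: x=[7.1992] v=[-1.8221]
Step 22: x=[7.1056] v=[-1.8721]
Step 23: x=[7.0097] v=[-1.9174]
Step 24: x=[6.9118] v=[-1.9579]
Step 25: x=[6.8121] v=[-1.9935]
Step 26: x=[6.7109] v=[-2.0241]
Step 27: x=[6.6084] v=[-2.0496]
Step 28: x=[6.5049] v=[-2.0700]
Step 29: x=[6.4006] v=[-2.0852]
Step 30: x=[6.2958] v=[-2.0952]
Step 31: x=[6.1908] v=[-2.1000]
Step 32: x=[6.0858] v=[-2.0995]
Step 33: x=[5.9811] v=[-2.0938]
Step 34: x=[5.8770] v=[-2.0829]
Step 35: x=[5.7737] v=[-2.0668]
Step 36: x=[5.6714] v=[-2.0455]
Step 37: x=[5.5704] v=[-2.0191]
Step 38: x=[5.4710] v=[-1.9876]
Step 39: x=[5.3734] v=[-1.9512]
Step 40: x=[5.2779] v=[-1.9099]
Step 41: x=[5.1847] v=[-1.8638]
Step 42: x=[5.0941] v=[-1.8130]
Step 43: x=[5.0062] v=[-1.7577]
v[0] did not become non-negative within 43 steps; using fallback time=2.1500

Answer: 2.1500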